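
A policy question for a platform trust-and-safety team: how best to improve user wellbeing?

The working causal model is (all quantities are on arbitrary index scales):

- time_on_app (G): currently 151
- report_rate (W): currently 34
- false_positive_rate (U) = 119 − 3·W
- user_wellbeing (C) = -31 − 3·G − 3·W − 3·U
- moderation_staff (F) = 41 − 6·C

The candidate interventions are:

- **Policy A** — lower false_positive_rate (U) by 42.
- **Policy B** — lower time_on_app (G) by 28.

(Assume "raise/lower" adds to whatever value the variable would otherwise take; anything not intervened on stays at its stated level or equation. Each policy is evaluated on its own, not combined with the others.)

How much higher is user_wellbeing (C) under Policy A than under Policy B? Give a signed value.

Policy A (U − 42):
  G = 151
  W = 34
  U = 119 − 3·34 (−42 from intervention) = -25
  C = -31 − 3·151 − 3·34 − 3·(-25) = -511
Policy B (G − 28):
  G = 151 − 28 = 123
  W = 34
  U = 119 − 3·34 = 17
  C = -31 − 3·123 − 3·34 − 3·17 = -553
C: -511 − (-553) = 42

42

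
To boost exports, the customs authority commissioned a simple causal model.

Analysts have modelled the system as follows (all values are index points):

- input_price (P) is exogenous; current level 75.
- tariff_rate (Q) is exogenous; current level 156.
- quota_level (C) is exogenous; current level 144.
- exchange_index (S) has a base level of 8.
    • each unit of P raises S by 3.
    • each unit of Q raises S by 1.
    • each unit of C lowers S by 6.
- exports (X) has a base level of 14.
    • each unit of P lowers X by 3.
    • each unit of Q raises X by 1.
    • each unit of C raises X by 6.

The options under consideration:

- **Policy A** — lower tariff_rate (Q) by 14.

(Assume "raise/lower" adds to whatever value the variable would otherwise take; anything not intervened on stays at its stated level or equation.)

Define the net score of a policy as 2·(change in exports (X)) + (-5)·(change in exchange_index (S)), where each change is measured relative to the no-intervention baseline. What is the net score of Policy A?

Baseline:
  P = 75
  Q = 156
  C = 144
  S = 8 + 3·75 + 156 − 6·144 = -475
  X = 14 − 3·75 + 156 + 6·144 = 809
Policy A (Q − 14):
  P = 75
  Q = 156 − 14 = 142
  C = 144
  S = 8 + 3·75 + 142 − 6·144 = -489
  X = 14 − 3·75 + 142 + 6·144 = 795
ΔX = 795 − 809 = -14; ΔS = -489 − (-475) = -14
Score = 2·(-14) + (-5)·(-14) = 42

42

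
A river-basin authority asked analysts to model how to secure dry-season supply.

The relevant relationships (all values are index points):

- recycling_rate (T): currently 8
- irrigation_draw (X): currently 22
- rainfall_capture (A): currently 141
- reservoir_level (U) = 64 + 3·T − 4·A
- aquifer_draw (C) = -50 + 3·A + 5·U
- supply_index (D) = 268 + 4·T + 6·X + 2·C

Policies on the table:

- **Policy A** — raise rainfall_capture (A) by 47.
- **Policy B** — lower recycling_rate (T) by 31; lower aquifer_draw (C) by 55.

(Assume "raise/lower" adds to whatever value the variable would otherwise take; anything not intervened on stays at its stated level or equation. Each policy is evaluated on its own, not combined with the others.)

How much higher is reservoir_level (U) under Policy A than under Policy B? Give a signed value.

Policy A (A + 47):
  T = 8
  A = 141 + 47 = 188
  U = 64 + 3·8 − 4·188 = -664
Policy B (T − 31, C − 55):
  T = 8 − 31 = -23
  A = 141
  U = 64 + 3·(-23) − 4·141 = -569
U: -664 − (-569) = -95

-95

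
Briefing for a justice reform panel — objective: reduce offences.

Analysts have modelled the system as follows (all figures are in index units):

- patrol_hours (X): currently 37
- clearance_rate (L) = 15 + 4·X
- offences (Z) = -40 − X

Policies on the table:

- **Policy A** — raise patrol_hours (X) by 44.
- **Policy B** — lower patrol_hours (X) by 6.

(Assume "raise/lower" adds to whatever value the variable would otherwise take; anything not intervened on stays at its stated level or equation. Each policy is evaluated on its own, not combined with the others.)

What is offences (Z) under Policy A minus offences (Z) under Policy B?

-50

Policy A (X + 44):
  X = 37 + 44 = 81
  Z = -40 − 81 = -121
Policy B (X − 6):
  X = 37 − 6 = 31
  Z = -40 − 31 = -71
Z: -121 − (-71) = -50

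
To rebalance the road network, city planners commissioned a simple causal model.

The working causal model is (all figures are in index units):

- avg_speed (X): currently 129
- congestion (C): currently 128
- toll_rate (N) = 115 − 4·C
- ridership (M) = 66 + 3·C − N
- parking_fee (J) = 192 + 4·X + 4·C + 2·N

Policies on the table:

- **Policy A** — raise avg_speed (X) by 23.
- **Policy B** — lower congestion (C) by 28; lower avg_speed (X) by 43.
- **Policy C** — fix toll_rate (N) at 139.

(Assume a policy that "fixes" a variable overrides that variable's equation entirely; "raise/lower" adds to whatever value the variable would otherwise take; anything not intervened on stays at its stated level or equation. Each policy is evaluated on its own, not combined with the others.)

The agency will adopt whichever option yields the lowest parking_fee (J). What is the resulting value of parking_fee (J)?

Policy A (X + 23):
  X = 129 + 23 = 152
  C = 128
  N = 115 − 4·128 = -397
  J = 192 + 4·152 + 4·128 + 2·(-397) = 518
Policy B (C − 28, X − 43):
  X = 129 − 43 = 86
  C = 128 − 28 = 100
  N = 115 − 4·100 = -285
  J = 192 + 4·86 + 4·100 + 2·(-285) = 366
Policy C (N := 139):
  X = 129
  C = 128
  N = 139
  J = 192 + 4·129 + 4·128 + 2·139 = 1498
Comparing — Policy A: J=518, Policy B: J=366, Policy C: J=1498. Lowest is 366 (Policy B).

366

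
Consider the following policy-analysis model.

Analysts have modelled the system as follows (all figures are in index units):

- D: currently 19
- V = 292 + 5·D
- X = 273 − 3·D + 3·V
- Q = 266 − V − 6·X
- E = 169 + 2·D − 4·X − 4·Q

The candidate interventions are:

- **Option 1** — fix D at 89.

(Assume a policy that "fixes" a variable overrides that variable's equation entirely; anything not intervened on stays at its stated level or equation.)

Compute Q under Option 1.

-13773

Option 1 (D := 89):
  D = 89
  V = 292 + 5·89 = 737
  X = 273 − 3·89 + 3·737 = 2217
  Q = 266 − 737 − 6·2217 = -13773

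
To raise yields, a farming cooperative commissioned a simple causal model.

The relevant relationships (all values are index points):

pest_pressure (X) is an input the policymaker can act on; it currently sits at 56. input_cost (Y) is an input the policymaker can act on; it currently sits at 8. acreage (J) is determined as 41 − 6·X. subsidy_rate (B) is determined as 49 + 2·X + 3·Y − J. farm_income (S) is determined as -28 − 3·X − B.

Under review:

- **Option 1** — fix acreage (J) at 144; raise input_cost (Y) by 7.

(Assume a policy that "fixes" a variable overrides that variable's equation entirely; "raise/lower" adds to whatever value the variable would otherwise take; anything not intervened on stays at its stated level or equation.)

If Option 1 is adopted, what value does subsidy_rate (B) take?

Option 1 (J := 144, Y + 7):
  X = 56
  Y = 8 + 7 = 15
  J = 144
  B = 49 + 2·56 + 3·15 − 144 = 62

62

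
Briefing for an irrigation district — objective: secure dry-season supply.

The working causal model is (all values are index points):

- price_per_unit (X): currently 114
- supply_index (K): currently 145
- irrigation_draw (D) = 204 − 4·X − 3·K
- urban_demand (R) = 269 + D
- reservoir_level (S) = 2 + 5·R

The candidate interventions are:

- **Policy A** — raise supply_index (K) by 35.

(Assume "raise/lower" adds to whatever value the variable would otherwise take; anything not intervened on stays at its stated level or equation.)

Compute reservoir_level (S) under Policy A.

Policy A (K + 35):
  X = 114
  K = 145 + 35 = 180
  D = 204 − 4·114 − 3·180 = -792
  R = 269 + (-792) = -523
  S = 2 + 5·(-523) = -2613

-2613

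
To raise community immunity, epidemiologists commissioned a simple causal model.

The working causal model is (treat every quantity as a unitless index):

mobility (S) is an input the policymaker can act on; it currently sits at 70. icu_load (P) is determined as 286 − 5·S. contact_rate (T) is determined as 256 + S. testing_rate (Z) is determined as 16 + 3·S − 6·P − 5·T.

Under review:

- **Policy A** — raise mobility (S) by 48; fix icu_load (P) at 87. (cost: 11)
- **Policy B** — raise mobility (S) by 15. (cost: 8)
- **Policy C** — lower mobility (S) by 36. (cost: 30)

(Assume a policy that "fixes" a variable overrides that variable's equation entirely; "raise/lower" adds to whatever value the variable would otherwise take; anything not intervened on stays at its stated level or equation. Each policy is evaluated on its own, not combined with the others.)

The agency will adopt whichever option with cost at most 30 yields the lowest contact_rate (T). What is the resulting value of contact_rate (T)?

Policy A (S + 48, P := 87):
  S = 70 + 48 = 118
  T = 256 + 118 = 374
Policy B (S + 15):
  S = 70 + 15 = 85
  T = 256 + 85 = 341
Policy C (S − 36):
  S = 70 − 36 = 34
  T = 256 + 34 = 290
Comparing — Policy A: T=374, Policy B: T=341, Policy C: T=290. Lowest is 290 (Policy C).

290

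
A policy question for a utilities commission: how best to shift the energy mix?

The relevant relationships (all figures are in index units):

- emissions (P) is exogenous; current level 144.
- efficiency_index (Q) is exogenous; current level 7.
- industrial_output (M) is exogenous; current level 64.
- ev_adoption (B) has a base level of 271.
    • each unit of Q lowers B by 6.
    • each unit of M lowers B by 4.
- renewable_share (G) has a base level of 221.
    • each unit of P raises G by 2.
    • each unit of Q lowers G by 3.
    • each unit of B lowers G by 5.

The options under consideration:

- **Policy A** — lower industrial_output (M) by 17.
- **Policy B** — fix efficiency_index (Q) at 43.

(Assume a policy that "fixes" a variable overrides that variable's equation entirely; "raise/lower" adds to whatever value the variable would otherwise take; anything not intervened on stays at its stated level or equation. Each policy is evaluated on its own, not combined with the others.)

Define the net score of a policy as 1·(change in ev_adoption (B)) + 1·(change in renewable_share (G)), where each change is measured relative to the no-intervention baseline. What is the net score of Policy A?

Baseline:
  P = 144
  Q = 7
  M = 64
  B = 271 − 6·7 − 4·64 = -27
  G = 221 + 2·144 − 3·7 − 5·(-27) = 623
Policy A (M − 17):
  P = 144
  Q = 7
  M = 64 − 17 = 47
  B = 271 − 6·7 − 4·47 = 41
  G = 221 + 2·144 − 3·7 − 5·41 = 283
ΔB = 41 − (-27) = 68; ΔG = 283 − 623 = -340
Score = 1·68 + 1·(-340) = -272

-272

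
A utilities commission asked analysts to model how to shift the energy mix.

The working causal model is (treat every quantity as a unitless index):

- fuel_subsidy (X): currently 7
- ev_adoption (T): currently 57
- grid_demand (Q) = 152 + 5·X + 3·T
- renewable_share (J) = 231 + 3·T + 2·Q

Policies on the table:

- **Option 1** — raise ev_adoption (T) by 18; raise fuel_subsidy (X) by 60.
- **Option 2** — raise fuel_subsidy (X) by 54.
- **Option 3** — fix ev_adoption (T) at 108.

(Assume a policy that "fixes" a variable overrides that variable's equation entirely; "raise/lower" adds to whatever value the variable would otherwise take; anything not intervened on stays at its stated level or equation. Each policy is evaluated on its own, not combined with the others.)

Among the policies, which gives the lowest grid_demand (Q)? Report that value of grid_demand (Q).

511

Option 1 (T + 18, X + 60):
  X = 7 + 60 = 67
  T = 57 + 18 = 75
  Q = 152 + 5·67 + 3·75 = 712
Option 2 (X + 54):
  X = 7 + 54 = 61
  T = 57
  Q = 152 + 5·61 + 3·57 = 628
Option 3 (T := 108):
  X = 7
  T = 108
  Q = 152 + 5·7 + 3·108 = 511
Comparing — Option 1: Q=712, Option 2: Q=628, Option 3: Q=511. Lowest is 511 (Option 3).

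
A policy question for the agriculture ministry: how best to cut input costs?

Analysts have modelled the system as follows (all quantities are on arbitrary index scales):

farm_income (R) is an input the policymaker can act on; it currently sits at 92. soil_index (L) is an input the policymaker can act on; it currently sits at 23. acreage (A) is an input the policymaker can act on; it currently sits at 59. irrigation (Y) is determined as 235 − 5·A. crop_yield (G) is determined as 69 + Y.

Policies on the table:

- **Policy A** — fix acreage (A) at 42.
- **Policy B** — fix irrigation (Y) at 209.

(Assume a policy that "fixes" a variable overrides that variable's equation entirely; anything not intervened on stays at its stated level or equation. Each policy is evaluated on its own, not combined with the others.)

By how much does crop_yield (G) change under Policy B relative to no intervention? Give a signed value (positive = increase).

Baseline:
  A = 59
  Y = 235 − 5·59 = -60
  G = 69 + (-60) = 9
Policy B (Y := 209):
  A = 59
  Y = 209
  G = 69 + 209 = 278
Change in G: 278 − 9 = 269

269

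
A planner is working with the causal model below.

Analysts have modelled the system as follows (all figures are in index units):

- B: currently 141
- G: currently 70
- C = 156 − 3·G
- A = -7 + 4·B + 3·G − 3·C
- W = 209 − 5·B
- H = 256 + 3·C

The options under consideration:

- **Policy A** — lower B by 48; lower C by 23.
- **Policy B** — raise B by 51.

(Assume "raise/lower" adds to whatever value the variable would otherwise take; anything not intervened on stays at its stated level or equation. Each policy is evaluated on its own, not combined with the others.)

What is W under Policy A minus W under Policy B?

Policy A (B − 48, C − 23):
  B = 141 − 48 = 93
  W = 209 − 5·93 = -256
Policy B (B + 51):
  B = 141 + 51 = 192
  W = 209 − 5·192 = -751
W: -256 − (-751) = 495

495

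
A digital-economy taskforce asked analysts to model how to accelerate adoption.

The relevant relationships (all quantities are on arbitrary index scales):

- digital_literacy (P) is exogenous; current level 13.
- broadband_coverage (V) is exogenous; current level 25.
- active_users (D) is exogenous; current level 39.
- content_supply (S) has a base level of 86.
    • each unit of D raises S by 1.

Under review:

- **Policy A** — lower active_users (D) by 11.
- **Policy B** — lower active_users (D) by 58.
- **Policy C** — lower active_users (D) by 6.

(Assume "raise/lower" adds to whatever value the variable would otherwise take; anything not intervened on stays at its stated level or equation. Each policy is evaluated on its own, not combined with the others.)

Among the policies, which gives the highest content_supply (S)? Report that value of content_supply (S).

Policy A (D − 11):
  D = 39 − 11 = 28
  S = 86 + 28 = 114
Policy B (D − 58):
  D = 39 − 58 = -19
  S = 86 + (-19) = 67
Policy C (D − 6):
  D = 39 − 6 = 33
  S = 86 + 33 = 119
Comparing — Policy A: S=114, Policy B: S=67, Policy C: S=119. Highest is 119 (Policy C).

119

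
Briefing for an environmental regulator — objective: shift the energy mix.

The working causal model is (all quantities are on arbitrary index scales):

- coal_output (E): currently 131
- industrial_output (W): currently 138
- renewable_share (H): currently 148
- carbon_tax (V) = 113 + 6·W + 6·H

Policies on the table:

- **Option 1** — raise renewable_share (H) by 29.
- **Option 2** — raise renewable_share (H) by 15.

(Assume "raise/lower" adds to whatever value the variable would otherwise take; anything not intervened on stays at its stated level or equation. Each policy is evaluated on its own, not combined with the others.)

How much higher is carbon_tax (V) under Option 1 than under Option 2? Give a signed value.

Option 1 (H + 29):
  W = 138
  H = 148 + 29 = 177
  V = 113 + 6·138 + 6·177 = 2003
Option 2 (H + 15):
  W = 138
  H = 148 + 15 = 163
  V = 113 + 6·138 + 6·163 = 1919
V: 2003 − 1919 = 84

84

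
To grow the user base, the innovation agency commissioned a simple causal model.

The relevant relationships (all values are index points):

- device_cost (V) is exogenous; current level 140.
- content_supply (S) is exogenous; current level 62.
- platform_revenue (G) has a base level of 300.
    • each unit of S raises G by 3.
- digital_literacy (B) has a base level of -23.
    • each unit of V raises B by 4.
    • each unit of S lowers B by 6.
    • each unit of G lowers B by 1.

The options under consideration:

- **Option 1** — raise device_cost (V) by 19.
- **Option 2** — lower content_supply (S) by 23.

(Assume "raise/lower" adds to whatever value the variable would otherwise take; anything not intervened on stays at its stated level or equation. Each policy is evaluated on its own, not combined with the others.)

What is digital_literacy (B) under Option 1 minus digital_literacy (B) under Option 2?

-131

Option 1 (V + 19):
  V = 140 + 19 = 159
  S = 62
  G = 300 + 3·62 = 486
  B = -23 + 4·159 − 6·62 − 486 = -245
Option 2 (S − 23):
  V = 140
  S = 62 − 23 = 39
  G = 300 + 3·39 = 417
  B = -23 + 4·140 − 6·39 − 417 = -114
B: -245 − (-114) = -131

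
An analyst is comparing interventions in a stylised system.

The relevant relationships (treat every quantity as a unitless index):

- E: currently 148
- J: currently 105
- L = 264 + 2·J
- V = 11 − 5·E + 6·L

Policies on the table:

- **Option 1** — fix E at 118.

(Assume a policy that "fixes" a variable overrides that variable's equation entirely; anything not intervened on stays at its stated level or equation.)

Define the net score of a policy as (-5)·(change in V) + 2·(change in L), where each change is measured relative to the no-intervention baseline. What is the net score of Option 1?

-750

Baseline:
  E = 148
  J = 105
  L = 264 + 2·105 = 474
  V = 11 − 5·148 + 6·474 = 2115
Option 1 (E := 118):
  E = 118
  J = 105
  L = 264 + 2·105 = 474
  V = 11 − 5·118 + 6·474 = 2265
ΔV = 2265 − 2115 = 150; ΔL = 474 − 474 = 0
Score = (-5)·150 + 2·0 = -750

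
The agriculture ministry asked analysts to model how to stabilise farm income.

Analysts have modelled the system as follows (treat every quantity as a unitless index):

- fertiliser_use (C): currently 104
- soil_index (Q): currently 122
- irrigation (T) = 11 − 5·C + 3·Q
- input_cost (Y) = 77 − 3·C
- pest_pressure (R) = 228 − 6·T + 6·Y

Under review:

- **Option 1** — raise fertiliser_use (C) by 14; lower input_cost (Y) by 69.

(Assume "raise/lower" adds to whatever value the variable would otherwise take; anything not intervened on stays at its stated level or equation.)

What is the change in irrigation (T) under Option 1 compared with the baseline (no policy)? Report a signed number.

-70

Baseline:
  C = 104
  Q = 122
  T = 11 − 5·104 + 3·122 = -143
Option 1 (C + 14, Y − 69):
  C = 104 + 14 = 118
  Q = 122
  T = 11 − 5·118 + 3·122 = -213
Change in T: -213 − (-143) = -70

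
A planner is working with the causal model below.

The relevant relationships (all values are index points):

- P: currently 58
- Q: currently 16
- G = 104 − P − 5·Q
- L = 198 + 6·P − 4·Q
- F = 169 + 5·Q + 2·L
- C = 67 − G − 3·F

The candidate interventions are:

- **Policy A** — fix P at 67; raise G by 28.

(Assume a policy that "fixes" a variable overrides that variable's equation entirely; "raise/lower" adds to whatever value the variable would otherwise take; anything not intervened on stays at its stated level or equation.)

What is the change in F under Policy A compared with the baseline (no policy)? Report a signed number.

Baseline:
  P = 58
  Q = 16
  L = 198 + 6·58 − 4·16 = 482
  F = 169 + 5·16 + 2·482 = 1213
Policy A (P := 67, G + 28):
  P = 67
  Q = 16
  L = 198 + 6·67 − 4·16 = 536
  F = 169 + 5·16 + 2·536 = 1321
Change in F: 1321 − 1213 = 108

108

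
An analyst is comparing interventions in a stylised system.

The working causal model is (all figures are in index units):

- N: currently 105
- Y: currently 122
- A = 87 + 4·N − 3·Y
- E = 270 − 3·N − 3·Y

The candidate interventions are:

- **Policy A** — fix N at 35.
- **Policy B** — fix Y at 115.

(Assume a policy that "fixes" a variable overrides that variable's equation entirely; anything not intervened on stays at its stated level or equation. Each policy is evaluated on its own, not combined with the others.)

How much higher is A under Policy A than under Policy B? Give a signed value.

-301

Policy A (N := 35):
  N = 35
  Y = 122
  A = 87 + 4·35 − 3·122 = -139
Policy B (Y := 115):
  N = 105
  Y = 115
  A = 87 + 4·105 − 3·115 = 162
A: -139 − 162 = -301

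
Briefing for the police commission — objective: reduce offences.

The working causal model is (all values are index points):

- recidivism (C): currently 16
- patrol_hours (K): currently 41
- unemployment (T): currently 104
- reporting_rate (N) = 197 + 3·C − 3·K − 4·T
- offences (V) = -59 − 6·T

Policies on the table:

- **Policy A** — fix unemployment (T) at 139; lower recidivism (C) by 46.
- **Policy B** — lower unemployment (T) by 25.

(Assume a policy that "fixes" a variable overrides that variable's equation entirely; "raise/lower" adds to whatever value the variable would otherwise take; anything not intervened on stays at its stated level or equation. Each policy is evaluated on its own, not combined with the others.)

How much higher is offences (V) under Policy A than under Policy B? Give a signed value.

Policy A (T := 139, C − 46):
  T = 139
  V = -59 − 6·139 = -893
Policy B (T − 25):
  T = 104 − 25 = 79
  V = -59 − 6·79 = -533
V: -893 − (-533) = -360

-360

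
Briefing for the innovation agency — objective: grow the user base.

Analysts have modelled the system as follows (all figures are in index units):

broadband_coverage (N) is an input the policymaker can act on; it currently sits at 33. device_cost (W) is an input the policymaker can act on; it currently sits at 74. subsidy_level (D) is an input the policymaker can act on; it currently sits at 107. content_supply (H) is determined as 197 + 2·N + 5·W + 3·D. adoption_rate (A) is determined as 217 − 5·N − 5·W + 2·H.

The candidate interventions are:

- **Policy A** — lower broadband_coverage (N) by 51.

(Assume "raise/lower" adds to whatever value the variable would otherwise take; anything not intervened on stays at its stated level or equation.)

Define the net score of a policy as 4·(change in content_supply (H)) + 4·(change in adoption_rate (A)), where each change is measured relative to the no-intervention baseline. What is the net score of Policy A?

-204

Baseline:
  N = 33
  W = 74
  D = 107
  H = 197 + 2·33 + 5·74 + 3·107 = 954
  A = 217 − 5·33 − 5·74 + 2·954 = 1590
Policy A (N − 51):
  N = 33 − 51 = -18
  W = 74
  D = 107
  H = 197 + 2·(-18) + 5·74 + 3·107 = 852
  A = 217 − 5·(-18) − 5·74 + 2·852 = 1641
ΔH = 852 − 954 = -102; ΔA = 1641 − 1590 = 51
Score = 4·(-102) + 4·51 = -204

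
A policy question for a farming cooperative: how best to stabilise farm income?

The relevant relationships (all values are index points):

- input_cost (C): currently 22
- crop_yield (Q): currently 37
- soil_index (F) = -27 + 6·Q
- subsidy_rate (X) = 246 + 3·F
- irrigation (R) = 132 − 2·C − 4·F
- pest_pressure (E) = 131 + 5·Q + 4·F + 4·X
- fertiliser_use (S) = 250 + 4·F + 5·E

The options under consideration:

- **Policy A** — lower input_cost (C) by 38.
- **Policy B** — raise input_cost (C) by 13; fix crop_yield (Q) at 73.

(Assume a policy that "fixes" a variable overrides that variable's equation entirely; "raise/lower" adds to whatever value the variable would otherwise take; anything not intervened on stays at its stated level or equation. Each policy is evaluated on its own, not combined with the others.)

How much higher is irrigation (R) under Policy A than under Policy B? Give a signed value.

966

Policy A (C − 38):
  C = 22 − 38 = -16
  Q = 37
  F = -27 + 6·37 = 195
  R = 132 − 2·(-16) − 4·195 = -616
Policy B (C + 13, Q := 73):
  C = 22 + 13 = 35
  Q = 73
  F = -27 + 6·73 = 411
  R = 132 − 2·35 − 4·411 = -1582
R: -616 − (-1582) = 966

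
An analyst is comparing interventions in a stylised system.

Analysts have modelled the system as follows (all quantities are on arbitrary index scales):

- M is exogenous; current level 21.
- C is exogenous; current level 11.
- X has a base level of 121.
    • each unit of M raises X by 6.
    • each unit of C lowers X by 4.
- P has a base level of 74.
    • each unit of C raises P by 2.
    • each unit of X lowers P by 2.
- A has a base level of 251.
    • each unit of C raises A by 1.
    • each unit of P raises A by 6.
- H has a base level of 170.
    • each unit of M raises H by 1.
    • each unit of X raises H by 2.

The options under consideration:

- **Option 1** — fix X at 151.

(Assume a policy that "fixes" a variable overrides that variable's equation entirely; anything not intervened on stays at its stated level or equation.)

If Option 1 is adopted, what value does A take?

-974

Option 1 (X := 151):
  M = 21
  C = 11
  X = 151
  P = 74 + 2·11 − 2·151 = -206
  A = 251 + 11 + 6·(-206) = -974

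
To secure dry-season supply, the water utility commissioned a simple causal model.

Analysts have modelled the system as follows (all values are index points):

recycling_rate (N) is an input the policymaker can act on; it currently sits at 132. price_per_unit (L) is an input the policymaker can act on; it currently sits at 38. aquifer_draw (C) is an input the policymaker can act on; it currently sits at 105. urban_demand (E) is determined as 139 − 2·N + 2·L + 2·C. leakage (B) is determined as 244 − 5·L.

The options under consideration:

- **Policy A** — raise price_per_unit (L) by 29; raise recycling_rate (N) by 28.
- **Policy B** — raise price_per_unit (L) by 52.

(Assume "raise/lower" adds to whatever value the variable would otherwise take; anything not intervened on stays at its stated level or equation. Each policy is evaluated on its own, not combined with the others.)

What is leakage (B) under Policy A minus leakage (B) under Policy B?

115

Policy A (L + 29, N + 28):
  L = 38 + 29 = 67
  B = 244 − 5·67 = -91
Policy B (L + 52):
  L = 38 + 52 = 90
  B = 244 − 5·90 = -206
B: -91 − (-206) = 115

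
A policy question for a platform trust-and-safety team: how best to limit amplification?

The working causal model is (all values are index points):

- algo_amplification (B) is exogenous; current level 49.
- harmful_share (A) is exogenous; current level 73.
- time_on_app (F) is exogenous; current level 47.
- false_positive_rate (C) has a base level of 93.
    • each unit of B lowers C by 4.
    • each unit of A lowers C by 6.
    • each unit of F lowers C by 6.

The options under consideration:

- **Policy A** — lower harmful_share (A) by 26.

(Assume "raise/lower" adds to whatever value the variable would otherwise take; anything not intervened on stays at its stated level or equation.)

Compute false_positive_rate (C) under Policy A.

Policy A (A − 26):
  B = 49
  A = 73 − 26 = 47
  F = 47
  C = 93 − 4·49 − 6·47 − 6·47 = -667

-667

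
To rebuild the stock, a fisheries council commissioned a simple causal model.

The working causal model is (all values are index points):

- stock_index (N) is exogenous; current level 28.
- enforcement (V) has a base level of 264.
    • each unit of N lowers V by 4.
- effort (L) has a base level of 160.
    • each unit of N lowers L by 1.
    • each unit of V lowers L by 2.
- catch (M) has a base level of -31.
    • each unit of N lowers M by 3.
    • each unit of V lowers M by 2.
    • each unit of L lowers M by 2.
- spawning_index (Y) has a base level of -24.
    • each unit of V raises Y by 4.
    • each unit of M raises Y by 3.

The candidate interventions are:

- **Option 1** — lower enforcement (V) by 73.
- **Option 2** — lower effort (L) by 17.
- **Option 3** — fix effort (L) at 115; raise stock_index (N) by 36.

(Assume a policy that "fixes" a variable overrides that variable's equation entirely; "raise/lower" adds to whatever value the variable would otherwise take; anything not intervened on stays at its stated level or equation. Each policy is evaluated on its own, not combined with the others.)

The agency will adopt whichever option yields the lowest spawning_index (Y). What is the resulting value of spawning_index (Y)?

Option 1 (V − 73):
  N = 28
  V = 264 − 4·28 (−73 from intervention) = 79
  L = 160 − 28 − 2·79 = -26
  M = -31 − 3·28 − 2·79 − 2·(-26) = -221
  Y = -24 + 4·79 + 3·(-221) = -371
Option 2 (L − 17):
  N = 28
  V = 264 − 4·28 = 152
  L = 160 − 28 − 2·152 (−17 from intervention) = -189
  M = -31 − 3·28 − 2·152 − 2·(-189) = -41
  Y = -24 + 4·152 + 3·(-41) = 461
Option 3 (L := 115, N + 36):
  N = 28 + 36 = 64
  V = 264 − 4·64 = 8
  L = 115
  M = -31 − 3·64 − 2·8 − 2·115 = -469
  Y = -24 + 4·8 + 3·(-469) = -1399
Comparing — Option 1: Y=-371, Option 2: Y=461, Option 3: Y=-1399. Lowest is -1399 (Option 3).

-1399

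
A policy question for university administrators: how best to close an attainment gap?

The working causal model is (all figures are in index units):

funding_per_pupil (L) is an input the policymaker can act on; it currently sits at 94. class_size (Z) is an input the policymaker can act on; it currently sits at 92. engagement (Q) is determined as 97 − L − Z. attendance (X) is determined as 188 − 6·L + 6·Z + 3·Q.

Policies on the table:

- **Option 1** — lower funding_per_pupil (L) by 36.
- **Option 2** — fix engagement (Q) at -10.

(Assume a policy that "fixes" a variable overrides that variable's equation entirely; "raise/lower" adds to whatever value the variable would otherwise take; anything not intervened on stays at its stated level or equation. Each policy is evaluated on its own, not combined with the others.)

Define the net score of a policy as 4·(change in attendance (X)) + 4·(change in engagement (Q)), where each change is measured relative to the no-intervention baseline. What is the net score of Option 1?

1440

Baseline:
  L = 94
  Z = 92
  Q = 97 − 94 − 92 = -89
  X = 188 − 6·94 + 6·92 + 3·(-89) = -91
Option 1 (L − 36):
  L = 94 − 36 = 58
  Z = 92
  Q = 97 − 58 − 92 = -53
  X = 188 − 6·58 + 6·92 + 3·(-53) = 233
ΔX = 233 − (-91) = 324; ΔQ = -53 − (-89) = 36
Score = 4·324 + 4·36 = 1440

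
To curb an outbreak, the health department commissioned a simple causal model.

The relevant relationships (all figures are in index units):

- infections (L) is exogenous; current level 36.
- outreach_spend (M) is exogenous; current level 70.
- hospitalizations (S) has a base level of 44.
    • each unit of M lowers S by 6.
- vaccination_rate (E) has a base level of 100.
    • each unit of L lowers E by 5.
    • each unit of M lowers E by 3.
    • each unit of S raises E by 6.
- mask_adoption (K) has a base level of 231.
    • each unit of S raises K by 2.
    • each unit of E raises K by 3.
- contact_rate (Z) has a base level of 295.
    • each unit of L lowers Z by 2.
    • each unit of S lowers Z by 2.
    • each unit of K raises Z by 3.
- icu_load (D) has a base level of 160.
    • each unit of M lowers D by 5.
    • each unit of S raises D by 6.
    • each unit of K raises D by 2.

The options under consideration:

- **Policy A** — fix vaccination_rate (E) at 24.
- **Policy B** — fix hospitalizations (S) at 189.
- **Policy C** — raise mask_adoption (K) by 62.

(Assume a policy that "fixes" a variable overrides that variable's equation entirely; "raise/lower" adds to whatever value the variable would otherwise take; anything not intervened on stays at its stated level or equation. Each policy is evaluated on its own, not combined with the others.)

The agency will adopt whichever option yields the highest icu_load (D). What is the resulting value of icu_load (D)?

Policy A (E := 24):
  L = 36
  M = 70
  S = 44 − 6·70 = -376
  E = 24
  K = 231 + 2·(-376) + 3·24 = -449
  D = 160 − 5·70 + 6·(-376) + 2·(-449) = -3344
Policy B (S := 189):
  L = 36
  M = 70
  S = 189
  E = 100 − 5·36 − 3·70 + 6·189 = 844
  K = 231 + 2·189 + 3·844 = 3141
  D = 160 − 5·70 + 6·189 + 2·3141 = 7226
Policy C (K + 62):
  L = 36
  M = 70
  S = 44 − 6·70 = -376
  E = 100 − 5·36 − 3·70 + 6·(-376) = -2546
  K = 231 + 2·(-376) + 3·(-2546) (+62 from intervention) = -8097
  D = 160 − 5·70 + 6·(-376) + 2·(-8097) = -18640
Comparing — Policy A: D=-3344, Policy B: D=7226, Policy C: D=-18640. Highest is 7226 (Policy B).

7226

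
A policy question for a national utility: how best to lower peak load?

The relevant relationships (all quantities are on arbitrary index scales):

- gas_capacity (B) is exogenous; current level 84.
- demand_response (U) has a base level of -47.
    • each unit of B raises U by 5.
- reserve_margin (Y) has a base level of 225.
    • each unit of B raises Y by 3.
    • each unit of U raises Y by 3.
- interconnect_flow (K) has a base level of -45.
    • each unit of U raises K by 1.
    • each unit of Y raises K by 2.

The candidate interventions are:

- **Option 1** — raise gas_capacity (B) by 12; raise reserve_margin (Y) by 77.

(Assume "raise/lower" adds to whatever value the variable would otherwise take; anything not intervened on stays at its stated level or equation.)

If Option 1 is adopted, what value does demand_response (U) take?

433

Option 1 (B + 12, Y + 77):
  B = 84 + 12 = 96
  U = -47 + 5·96 = 433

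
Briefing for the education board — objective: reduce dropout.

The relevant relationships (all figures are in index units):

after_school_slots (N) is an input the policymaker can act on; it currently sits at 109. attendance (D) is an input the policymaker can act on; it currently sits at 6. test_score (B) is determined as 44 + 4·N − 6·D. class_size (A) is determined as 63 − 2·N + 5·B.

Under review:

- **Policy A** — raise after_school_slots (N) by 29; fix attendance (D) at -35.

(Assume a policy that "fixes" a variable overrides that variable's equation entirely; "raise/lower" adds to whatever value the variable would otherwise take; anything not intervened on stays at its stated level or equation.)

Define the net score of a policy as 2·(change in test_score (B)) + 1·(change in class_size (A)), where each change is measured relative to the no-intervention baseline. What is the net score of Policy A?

Baseline:
  N = 109
  D = 6
  B = 44 + 4·109 − 6·6 = 444
  A = 63 − 2·109 + 5·444 = 2065
Policy A (N + 29, D := -35):
  N = 109 + 29 = 138
  D = -35
  B = 44 + 4·138 − 6·(-35) = 806
  A = 63 − 2·138 + 5·806 = 3817
ΔB = 806 − 444 = 362; ΔA = 3817 − 2065 = 1752
Score = 2·362 + 1·1752 = 2476

2476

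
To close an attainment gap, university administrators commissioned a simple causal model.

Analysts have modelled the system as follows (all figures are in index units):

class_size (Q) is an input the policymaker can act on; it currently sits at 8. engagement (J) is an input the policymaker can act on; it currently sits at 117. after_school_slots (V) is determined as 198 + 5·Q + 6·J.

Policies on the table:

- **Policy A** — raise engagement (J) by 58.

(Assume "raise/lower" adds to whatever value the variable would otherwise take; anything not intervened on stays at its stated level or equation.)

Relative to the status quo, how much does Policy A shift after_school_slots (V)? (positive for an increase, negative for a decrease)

Baseline:
  Q = 8
  J = 117
  V = 198 + 5·8 + 6·117 = 940
Policy A (J + 58):
  Q = 8
  J = 117 + 58 = 175
  V = 198 + 5·8 + 6·175 = 1288
Change in V: 1288 − 940 = 348

348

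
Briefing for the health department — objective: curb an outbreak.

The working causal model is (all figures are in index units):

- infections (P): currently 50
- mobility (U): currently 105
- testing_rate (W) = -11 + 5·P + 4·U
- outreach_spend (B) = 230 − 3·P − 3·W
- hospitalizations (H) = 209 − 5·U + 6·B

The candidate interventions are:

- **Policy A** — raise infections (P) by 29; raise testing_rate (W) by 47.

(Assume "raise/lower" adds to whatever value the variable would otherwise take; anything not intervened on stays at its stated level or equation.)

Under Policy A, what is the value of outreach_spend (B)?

Policy A (P + 29, W + 47):
  P = 50 + 29 = 79
  U = 105
  W = -11 + 5·79 + 4·105 (+47 from intervention) = 851
  B = 230 − 3·79 − 3·851 = -2560

-2560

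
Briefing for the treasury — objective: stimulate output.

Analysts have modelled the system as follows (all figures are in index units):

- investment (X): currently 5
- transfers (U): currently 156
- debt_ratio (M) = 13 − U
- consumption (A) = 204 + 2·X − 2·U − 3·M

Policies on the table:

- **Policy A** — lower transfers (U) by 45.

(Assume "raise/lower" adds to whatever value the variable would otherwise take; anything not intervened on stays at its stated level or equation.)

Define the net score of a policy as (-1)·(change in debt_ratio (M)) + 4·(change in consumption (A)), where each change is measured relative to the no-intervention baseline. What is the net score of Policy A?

-225

Baseline:
  X = 5
  U = 156
  M = 13 − 156 = -143
  A = 204 + 2·5 − 2·156 − 3·(-143) = 331
Policy A (U − 45):
  X = 5
  U = 156 − 45 = 111
  M = 13 − 111 = -98
  A = 204 + 2·5 − 2·111 − 3·(-98) = 286
ΔM = -98 − (-143) = 45; ΔA = 286 − 331 = -45
Score = (-1)·45 + 4·(-45) = -225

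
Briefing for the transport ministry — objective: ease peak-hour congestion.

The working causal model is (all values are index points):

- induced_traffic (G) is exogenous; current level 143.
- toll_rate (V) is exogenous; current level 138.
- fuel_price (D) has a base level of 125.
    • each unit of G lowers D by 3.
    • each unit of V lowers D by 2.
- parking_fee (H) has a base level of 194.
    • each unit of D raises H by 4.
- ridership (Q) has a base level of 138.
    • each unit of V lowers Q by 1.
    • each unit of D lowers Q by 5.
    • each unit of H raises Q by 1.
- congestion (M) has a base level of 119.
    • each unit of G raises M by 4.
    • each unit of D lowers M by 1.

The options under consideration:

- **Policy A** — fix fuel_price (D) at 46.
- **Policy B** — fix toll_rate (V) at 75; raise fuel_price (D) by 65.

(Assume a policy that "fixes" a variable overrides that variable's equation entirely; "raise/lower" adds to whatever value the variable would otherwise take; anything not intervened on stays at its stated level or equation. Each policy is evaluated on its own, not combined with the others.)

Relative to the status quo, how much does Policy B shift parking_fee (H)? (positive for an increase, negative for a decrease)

Baseline:
  G = 143
  V = 138
  D = 125 − 3·143 − 2·138 = -580
  H = 194 + 4·(-580) = -2126
Policy B (V := 75, D + 65):
  G = 143
  V = 75
  D = 125 − 3·143 − 2·75 (+65 from intervention) = -389
  H = 194 + 4·(-389) = -1362
Change in H: -1362 − (-2126) = 764

764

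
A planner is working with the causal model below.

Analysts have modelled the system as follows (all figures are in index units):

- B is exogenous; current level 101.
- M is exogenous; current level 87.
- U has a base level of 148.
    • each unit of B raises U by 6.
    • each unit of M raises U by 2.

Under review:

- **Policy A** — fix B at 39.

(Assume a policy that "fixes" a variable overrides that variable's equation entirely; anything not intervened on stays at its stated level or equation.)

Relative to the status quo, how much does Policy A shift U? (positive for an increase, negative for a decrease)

-372

Baseline:
  B = 101
  M = 87
  U = 148 + 6·101 + 2·87 = 928
Policy A (B := 39):
  B = 39
  M = 87
  U = 148 + 6·39 + 2·87 = 556
Change in U: 556 − 928 = -372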